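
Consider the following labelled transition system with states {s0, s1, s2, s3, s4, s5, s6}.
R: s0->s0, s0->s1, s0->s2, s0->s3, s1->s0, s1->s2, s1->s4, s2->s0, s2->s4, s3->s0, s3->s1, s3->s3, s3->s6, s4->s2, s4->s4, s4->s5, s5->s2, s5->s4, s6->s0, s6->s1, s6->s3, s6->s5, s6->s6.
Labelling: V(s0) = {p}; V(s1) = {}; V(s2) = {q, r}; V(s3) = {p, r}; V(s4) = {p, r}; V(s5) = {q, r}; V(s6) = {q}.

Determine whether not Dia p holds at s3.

At s3: Dia p is true, so not Dia p is false.
  At s3: Dia p requires p at some successor in {s0, s1, s3, s6}.
    p holds at s0, so Dia p is true at s3.

No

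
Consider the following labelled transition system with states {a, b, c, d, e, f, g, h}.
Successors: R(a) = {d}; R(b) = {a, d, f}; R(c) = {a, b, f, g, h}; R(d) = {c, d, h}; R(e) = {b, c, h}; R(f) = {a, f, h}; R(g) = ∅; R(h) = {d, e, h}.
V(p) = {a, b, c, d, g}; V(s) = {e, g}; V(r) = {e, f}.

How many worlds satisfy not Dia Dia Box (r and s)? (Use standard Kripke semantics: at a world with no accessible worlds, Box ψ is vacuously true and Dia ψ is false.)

6

Let φ = not Dia Dia Box (r and s). Evaluate φ at each world:
  a (successors {d}): φ is true.
  b (successors {a, d, f}): φ is true.
  c (successors {a, b, f, g, h}): φ is true.
  d (successors {c, d, h}): φ is false.
  e (successors {b, c, h}): φ is false.
  f (successors {a, f, h}): φ is true.
  g (successors ∅): φ is true.
  h (successors {d, e, h}): φ is true.
For instance, at b:
  At b: Dia Dia Box (r and s) is false, so not Dia Dia Box (r and s) is true.
    At b: Dia Dia Box (r and s) requires Dia Box (r and s) at some successor in {a, d, f}.
      At a: Dia Box (r and s) is false.
      At d: Dia Box (r and s) is false.
      At f: Dia Box (r and s) is false.
    So Dia Dia Box (r and s) is false at b.
Satisfying worlds: {a, b, c, f, g, h}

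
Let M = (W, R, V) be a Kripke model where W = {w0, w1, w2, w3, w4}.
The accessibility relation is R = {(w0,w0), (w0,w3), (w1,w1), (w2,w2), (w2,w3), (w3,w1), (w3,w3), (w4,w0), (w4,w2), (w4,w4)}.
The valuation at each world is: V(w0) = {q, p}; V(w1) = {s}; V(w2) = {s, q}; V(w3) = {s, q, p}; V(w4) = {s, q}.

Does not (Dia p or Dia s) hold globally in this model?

No

Let φ = not (Dia p or Dia s). Evaluate φ at each world:
  w0 (successors {w0, w3}): φ is false.
  w1 (successors {w1}): φ is false.
  w2 (successors {w2, w3}): φ is false.
  w3 (successors {w1, w3}): φ is false.
  w4 (successors {w0, w2, w4}): φ is false.
Detail at w0 (counterexample):
  At w0: Dia p or Dia s is true, so not (Dia p or Dia s) is false.
    At w0: Dia p is true, Dia s is true, so Dia p or Dia s is true.
      At w0: Dia p requires p at some successor in {w0, w3}.
        p holds at w0, so Dia p is true at w0.
      At w0: Dia s requires s at some successor in {w0, w3}.
        s holds at w3, so Dia s is true at w0.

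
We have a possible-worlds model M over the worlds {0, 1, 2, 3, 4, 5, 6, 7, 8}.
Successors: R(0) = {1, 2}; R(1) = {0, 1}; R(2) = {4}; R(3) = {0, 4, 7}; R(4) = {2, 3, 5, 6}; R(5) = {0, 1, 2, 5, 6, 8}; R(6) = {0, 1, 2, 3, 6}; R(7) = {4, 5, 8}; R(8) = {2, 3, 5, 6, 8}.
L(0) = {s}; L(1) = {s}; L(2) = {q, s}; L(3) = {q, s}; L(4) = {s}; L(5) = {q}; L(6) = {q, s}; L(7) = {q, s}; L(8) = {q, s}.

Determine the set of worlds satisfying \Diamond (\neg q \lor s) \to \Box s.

0, 1, 2, 3, 6

Recall that \Box ψ holds at a world iff ψ holds at every accessible world, and \Diamond ψ holds iff ψ holds at some accessible world.
Let φ = \Diamond (\neg q \lor s) \to \Box s. Evaluate φ at each world:
  0 (successors {1, 2}): φ is true.
  1 (successors {0, 1}): φ is true.
  2 (successors {4}): φ is true.
  3 (successors {0, 4, 7}): φ is true.
  4 (successors {2, 3, 5, 6}): φ is false.
  5 (successors {0, 1, 2, 5, 6, 8}): φ is false.
  6 (successors {0, 1, 2, 3, 6}): φ is true.
  7 (successors {4, 5, 8}): φ is false.
  8 (successors {2, 3, 5, 6, 8}): φ is false.
For instance, at 0:
  At 0: \Diamond (\neg q \lor s) is true, \Box s is true, so \Diamond (\neg q \lor s) \to \Box s is true.
    At 0: \Diamond (\neg q \lor s) requires \neg q \lor s at some successor in {1, 2}.
      \neg q \lor s holds at 1, so \Diamond (\neg q \lor s) is true at 0.
    At 0: \Box s requires s at every successor {1, 2}.
      At 1: s is true.
      At 2: s is true.
    So \Box s is true at 0.
Satisfying worlds: {0, 1, 2, 3, 6}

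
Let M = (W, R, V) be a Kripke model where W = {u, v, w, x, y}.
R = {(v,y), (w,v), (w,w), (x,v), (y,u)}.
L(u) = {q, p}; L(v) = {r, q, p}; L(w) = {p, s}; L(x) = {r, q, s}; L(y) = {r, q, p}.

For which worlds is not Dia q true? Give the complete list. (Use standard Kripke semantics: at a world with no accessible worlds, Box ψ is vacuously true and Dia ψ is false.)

Recall that Dia ψ holds at a world iff ψ holds at some accessible world.
Let φ = not Dia q. Evaluate φ at each world:
  u (successors ∅): φ is true.
  v (successors {y}): φ is false.
  w (successors {v, w}): φ is false.
  x (successors {v}): φ is false.
  y (successors {u}): φ is false.
For instance, at w:
  At w: Dia q is true, so not Dia q is false.
    At w: Dia q requires q at some successor in {v, w}.
      q holds at v, so Dia q is true at w.
Satisfying worlds: {u}

u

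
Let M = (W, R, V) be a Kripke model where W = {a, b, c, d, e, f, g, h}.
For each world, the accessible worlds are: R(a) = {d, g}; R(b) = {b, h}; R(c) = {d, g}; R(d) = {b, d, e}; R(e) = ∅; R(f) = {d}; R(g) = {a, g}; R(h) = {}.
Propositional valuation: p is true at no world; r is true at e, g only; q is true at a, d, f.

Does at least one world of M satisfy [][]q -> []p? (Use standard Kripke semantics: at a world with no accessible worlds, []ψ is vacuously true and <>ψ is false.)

Yes

Let φ = [][]q -> []p. Evaluate φ at each world:
  a (successors {d, g}): φ is true.
  b (successors {b, h}): φ is true.
  c (successors {d, g}): φ is true.
  d (successors {b, d, e}): φ is true.
  e (successors ∅): φ is true.
  f (successors {d}): φ is true.
  g (successors {a, g}): φ is true.
  h (successors ∅): φ is true.
Detail at a (witness):
  At a: [][]q is false, []p is false, so [][]q -> []p is true.
    At a: [][]q requires []q at every successor {d, g}.
      []q fails at d, so [][]q is false at a.
    At a: []p requires p at every successor {d, g}.
      p fails at d, so []p is false at a.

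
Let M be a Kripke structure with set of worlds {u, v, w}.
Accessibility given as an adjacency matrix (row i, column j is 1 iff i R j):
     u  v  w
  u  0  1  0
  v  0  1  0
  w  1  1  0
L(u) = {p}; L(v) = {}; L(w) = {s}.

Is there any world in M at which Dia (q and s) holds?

No

Let φ = Dia (q and s). Evaluate φ at each world:
  u (successors {v}): φ is false.
  v (successors {v}): φ is false.
  w (successors {u, v}): φ is false.
For instance, at w:
  At w: Dia (q and s) requires q and s at some successor in {u, v}.
    At u: q and s is false.
    At v: q and s is false.
  So Dia (q and s) is false at w.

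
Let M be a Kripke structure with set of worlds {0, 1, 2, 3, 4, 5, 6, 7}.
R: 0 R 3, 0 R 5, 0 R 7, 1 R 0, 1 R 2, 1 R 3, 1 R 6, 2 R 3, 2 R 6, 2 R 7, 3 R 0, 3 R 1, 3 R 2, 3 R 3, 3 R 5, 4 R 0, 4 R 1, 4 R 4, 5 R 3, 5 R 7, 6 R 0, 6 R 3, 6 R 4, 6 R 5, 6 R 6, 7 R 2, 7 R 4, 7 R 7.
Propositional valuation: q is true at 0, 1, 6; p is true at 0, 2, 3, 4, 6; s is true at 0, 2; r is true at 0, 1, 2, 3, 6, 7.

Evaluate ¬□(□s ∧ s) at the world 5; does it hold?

At 5: □(□s ∧ s) is false, so ¬□(□s ∧ s) is true.
  At 5: □(□s ∧ s) requires □s ∧ s at every successor {3, 7}.
    □s ∧ s fails at 3, so □(□s ∧ s) is false at 5.
      At 3: □s is false, s is false, so □s ∧ s is false.

Yes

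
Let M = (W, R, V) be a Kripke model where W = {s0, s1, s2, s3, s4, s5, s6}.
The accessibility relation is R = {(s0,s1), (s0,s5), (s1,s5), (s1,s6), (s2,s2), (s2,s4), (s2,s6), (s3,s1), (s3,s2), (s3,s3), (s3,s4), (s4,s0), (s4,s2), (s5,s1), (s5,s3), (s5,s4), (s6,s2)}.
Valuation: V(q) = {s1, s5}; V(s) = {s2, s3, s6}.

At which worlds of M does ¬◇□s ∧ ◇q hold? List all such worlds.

Let φ = ¬◇□s ∧ ◇q. Evaluate φ at each world:
  s0 (successors {s1, s5}): φ is true.
  s1 (successors {s5, s6}): φ is false.
  s2 (successors {s2, s4, s6}): φ is false.
  s3 (successors {s1, s2, s3, s4}): φ is true.
  s4 (successors {s0, s2}): φ is false.
  s5 (successors {s1, s3, s4}): φ is true.
  s6 (successors {s2}): φ is false.
For instance, at s3:
  At s3: ¬◇□s is true, ◇q is true, so ¬◇□s ∧ ◇q is true.
    At s3: ◇□s is false, so ¬◇□s is true.
      At s3: ◇□s requires □s at some successor in {s1, s2, s3, s4}.
        At s1: □s is false.
        At s2: □s is false.
        At s3: □s is false.
        At s4: □s is false.
      So ◇□s is false at s3.
    At s3: ◇q requires q at some successor in {s1, s2, s3, s4}.
      q holds at s1, so ◇q is true at s3.
Satisfying worlds: {s0, s3, s5}

s0, s3, s5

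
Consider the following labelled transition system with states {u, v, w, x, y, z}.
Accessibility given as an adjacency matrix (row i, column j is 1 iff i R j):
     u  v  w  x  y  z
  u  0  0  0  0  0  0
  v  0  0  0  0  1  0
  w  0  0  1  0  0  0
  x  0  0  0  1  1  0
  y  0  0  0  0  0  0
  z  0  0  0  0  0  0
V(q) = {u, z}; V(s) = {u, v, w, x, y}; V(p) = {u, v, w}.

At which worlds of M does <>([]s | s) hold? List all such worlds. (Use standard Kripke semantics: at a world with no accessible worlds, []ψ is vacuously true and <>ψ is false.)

Recall that []ψ holds at a world iff ψ holds at every accessible world, and <>ψ holds iff ψ holds at some accessible world.
Let φ = <>([]s | s). Evaluate φ at each world:
  u (successors ∅): φ is false.
  v (successors {y}): φ is true.
  w (successors {w}): φ is true.
  x (successors {x, y}): φ is true.
  y (successors ∅): φ is false.
  z (successors ∅): φ is false.
For instance, at w:
  At w: <>([]s | s) requires []s | s at some successor in {w}.
    []s | s holds at w, so <>([]s | s) is true at w.
      At w: []s is true, s is true, so []s | s is true.
Satisfying worlds: {v, w, x}

v, w, x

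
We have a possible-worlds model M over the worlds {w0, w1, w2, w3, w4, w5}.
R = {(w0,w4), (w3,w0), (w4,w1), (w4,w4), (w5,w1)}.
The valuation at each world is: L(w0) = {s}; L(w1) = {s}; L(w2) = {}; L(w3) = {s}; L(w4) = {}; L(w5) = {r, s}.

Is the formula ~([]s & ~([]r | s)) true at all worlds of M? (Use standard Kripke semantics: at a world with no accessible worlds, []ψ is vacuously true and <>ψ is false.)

Yes

Let φ = ~([]s & ~([]r | s)). Evaluate φ at each world:
  w0 (successors {w4}): φ is true.
  w1 (successors ∅): φ is true.
  w2 (successors ∅): φ is true.
  w3 (successors {w0}): φ is true.
  w4 (successors {w1, w4}): φ is true.
  w5 (successors {w1}): φ is true.
For instance, at w3:
  At w3: []s & ~([]r | s) is false, so ~([]s & ~([]r | s)) is true.
    At w3: []s is true, ~([]r | s) is false, so []s & ~([]r | s) is false.
      At w3: []s requires s at every successor {w0}.
        At w0: s is true.
      So []s is true at w3.
      At w3: []r | s is true, so ~([]r | s) is false.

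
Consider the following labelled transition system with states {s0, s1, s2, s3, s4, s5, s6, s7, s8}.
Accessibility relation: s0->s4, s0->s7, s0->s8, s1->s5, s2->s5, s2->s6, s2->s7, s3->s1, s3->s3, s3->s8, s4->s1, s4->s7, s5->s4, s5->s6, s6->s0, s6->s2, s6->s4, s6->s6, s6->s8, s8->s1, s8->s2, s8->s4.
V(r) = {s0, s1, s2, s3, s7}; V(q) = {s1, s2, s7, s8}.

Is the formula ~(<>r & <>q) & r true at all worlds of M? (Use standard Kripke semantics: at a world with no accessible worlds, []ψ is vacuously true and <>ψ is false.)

Let φ = ~(<>r & <>q) & r. Evaluate φ at each world:
  s0 (successors {s4, s7, s8}): φ is false.
  s1 (successors {s5}): φ is true.
  s2 (successors {s5, s6, s7}): φ is false.
  s3 (successors {s1, s3, s8}): φ is false.
  s4 (successors {s1, s7}): φ is false.
  s5 (successors {s4, s6}): φ is false.
  s6 (successors {s0, s2, s4, s6, s8}): φ is false.
  s7 (successors ∅): φ is true.
  s8 (successors {s1, s2, s4}): φ is false.
Detail at s0 (counterexample):
  At s0: ~(<>r & <>q) is false, r is true, so ~(<>r & <>q) & r is false.
    At s0: <>r & <>q is true, so ~(<>r & <>q) is false.
      At s0: <>r is true, <>q is true, so <>r & <>q is true.

No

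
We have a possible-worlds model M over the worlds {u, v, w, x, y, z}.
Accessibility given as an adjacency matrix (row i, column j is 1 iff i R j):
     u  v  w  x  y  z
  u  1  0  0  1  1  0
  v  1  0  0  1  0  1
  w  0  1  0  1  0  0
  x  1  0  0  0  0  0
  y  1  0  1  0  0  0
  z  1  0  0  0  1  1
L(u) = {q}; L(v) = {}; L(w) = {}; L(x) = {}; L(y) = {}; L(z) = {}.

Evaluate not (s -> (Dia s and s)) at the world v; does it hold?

Recall that Dia ψ holds at a world iff ψ holds at some accessible world.
At v: s -> (Dia s and s) is true, so not (s -> (Dia s and s)) is false.
  At v: s is false, Dia s and s is false, so s -> (Dia s and s) is true.
    At v: Dia s is false, s is false, so Dia s and s is false.
      At v: Dia s requires s at some successor in {u, x, z}.
        At u: s is false.
        At x: s is false.
        At z: s is false.
      So Dia s is false at v.

No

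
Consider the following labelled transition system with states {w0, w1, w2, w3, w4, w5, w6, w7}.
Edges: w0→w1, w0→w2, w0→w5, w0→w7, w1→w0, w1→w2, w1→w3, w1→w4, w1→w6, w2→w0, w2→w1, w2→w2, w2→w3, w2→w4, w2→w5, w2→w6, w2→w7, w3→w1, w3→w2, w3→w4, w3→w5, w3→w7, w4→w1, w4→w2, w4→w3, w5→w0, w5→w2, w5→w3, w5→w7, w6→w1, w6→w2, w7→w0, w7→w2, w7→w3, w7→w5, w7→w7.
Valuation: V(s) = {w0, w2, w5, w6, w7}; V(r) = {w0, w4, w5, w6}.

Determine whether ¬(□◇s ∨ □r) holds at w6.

No

Recall that □ψ holds at a world iff ψ holds at every accessible world, and ◇ψ holds iff ψ holds at some accessible world.
At w6: □◇s ∨ □r is true, so ¬(□◇s ∨ □r) is false.
  At w6: □◇s is true, □r is false, so □◇s ∨ □r is true.
    At w6: □◇s requires ◇s at every successor {w1, w2}.
      At w1: ◇s is true.
      At w2: ◇s is true.
    So □◇s is true at w6.
    At w6: □r requires r at every successor {w1, w2}.
      r fails at w1, so □r is false at w6.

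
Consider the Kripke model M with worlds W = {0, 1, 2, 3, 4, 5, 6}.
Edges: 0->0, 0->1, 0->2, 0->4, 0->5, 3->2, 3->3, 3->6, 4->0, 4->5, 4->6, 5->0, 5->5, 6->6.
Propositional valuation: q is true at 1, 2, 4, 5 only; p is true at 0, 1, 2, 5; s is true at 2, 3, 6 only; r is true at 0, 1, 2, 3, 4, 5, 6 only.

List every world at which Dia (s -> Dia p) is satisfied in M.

Let φ = Dia (s -> Dia p). Evaluate φ at each world:
  0 (successors {0, 1, 2, 4, 5}): φ is true.
  1 (successors ∅): φ is false.
  2 (successors ∅): φ is false.
  3 (successors {2, 3, 6}): φ is true.
  4 (successors {0, 5, 6}): φ is true.
  5 (successors {0, 5}): φ is true.
  6 (successors {6}): φ is false.
For instance, at 0:
  At 0: Dia (s -> Dia p) requires s -> Dia p at some successor in {0, 1, 2, 4, 5}.
    s -> Dia p holds at 0, so Dia (s -> Dia p) is true at 0.
      At 0: s is false, Dia p is true, so s -> Dia p is true.
Satisfying worlds: {0, 3, 4, 5}

0, 3, 4, 5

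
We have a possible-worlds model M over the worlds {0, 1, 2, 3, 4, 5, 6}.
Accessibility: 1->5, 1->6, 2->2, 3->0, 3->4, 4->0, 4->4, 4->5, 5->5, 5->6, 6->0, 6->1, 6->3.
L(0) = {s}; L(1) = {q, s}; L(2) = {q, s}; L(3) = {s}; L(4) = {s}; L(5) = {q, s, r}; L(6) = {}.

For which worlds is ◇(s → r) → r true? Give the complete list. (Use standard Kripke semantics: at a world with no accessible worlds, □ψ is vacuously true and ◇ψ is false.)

Recall that ◇ψ holds at a world iff ψ holds at some accessible world.
Let φ = ◇(s → r) → r. Evaluate φ at each world:
  0 (successors ∅): φ is true.
  1 (successors {5, 6}): φ is false.
  2 (successors {2}): φ is true.
  3 (successors {0, 4}): φ is true.
  4 (successors {0, 4, 5}): φ is false.
  5 (successors {5, 6}): φ is true.
  6 (successors {0, 1, 3}): φ is true.
For instance, at 5:
  At 5: ◇(s → r) is true, r is true, so ◇(s → r) → r is true.
    At 5: ◇(s → r) requires s → r at some successor in {5, 6}.
      s → r holds at 5, so ◇(s → r) is true at 5.
Satisfying worlds: {0, 2, 3, 5, 6}

0, 2, 3, 5, 6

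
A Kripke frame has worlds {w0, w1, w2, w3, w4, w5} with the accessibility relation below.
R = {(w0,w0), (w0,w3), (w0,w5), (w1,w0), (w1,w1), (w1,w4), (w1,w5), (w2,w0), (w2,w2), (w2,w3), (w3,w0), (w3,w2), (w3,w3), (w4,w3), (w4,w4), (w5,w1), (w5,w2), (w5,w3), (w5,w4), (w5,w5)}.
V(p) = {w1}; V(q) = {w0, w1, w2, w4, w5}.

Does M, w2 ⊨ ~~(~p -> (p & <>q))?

No

At w2: ~(~p -> (p & <>q)) is true, so ~~(~p -> (p & <>q)) is false.
  At w2: ~p -> (p & <>q) is false, so ~(~p -> (p & <>q)) is true.
    At w2: ~p is true, p & <>q is false, so ~p -> (p & <>q) is false.
      At w2: p is false, <>q is true, so p & <>q is false.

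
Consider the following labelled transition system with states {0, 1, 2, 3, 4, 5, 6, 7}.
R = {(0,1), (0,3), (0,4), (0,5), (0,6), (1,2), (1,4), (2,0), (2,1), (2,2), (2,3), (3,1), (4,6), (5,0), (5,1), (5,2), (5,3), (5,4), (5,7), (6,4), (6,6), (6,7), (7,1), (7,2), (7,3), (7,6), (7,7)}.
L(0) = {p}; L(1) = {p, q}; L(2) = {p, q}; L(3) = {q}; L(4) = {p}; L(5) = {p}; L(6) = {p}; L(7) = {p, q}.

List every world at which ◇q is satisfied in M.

Let φ = ◇q. Evaluate φ at each world:
  0 (successors {1, 3, 4, 5, 6}): φ is true.
  1 (successors {2, 4}): φ is true.
  2 (successors {0, 1, 2, 3}): φ is true.
  3 (successors {1}): φ is true.
  4 (successors {6}): φ is false.
  5 (successors {0, 1, 2, 3, 4, 7}): φ is true.
  6 (successors {4, 6, 7}): φ is true.
  7 (successors {1, 2, 3, 6, 7}): φ is true.
For instance, at 6:
  At 6: ◇q requires q at some successor in {4, 6, 7}.
    q holds at 7, so ◇q is true at 6.
Satisfying worlds: {0, 1, 2, 3, 5, 6, 7}

0, 1, 2, 3, 5, 6, 7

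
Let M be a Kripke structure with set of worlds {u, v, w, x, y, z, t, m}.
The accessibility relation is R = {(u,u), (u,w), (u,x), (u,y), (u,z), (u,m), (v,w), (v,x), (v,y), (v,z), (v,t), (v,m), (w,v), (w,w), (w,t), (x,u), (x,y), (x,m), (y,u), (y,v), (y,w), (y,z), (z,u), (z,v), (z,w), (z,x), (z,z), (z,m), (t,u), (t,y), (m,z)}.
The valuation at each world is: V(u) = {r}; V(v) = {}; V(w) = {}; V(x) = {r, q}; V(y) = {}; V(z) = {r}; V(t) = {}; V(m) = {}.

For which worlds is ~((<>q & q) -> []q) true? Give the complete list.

Let φ = ~((<>q & q) -> []q). Evaluate φ at each world:
  u (successors {u, w, x, y, z, m}): φ is false.
  v (successors {w, x, y, z, t, m}): φ is false.
  w (successors {v, w, t}): φ is false.
  x (successors {u, y, m}): φ is false.
  y (successors {u, v, w, z}): φ is false.
  z (successors {u, v, w, x, z, m}): φ is false.
  t (successors {u, y}): φ is false.
  m (successors {z}): φ is false.
For instance, at x:
  At x: (<>q & q) -> []q is true, so ~((<>q & q) -> []q) is false.
    At x: <>q & q is false, []q is false, so (<>q & q) -> []q is true.
      At x: <>q is false, q is true, so <>q & q is false.
      At x: []q requires q at every successor {u, y, m}.
        q fails at u, so []q is false at x.
Satisfying worlds: none.

none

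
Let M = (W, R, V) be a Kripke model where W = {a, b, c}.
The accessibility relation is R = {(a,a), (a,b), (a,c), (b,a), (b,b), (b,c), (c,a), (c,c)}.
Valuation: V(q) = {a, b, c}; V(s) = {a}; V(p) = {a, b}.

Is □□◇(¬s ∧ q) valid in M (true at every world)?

Yes

Let φ = □□◇(¬s ∧ q). Evaluate φ at each world:
  a (successors {a, b, c}): φ is true.
  b (successors {a, b, c}): φ is true.
  c (successors {a, c}): φ is true.
For instance, at a:
  At a: □□◇(¬s ∧ q) requires □◇(¬s ∧ q) at every successor {a, b, c}.
      At a: □◇(¬s ∧ q) requires ◇(¬s ∧ q) at every successor {a, b, c}.
        At a: ◇(¬s ∧ q) is true.
        At b: ◇(¬s ∧ q) is true.
        At c: ◇(¬s ∧ q) is true.
      So □◇(¬s ∧ q) is true at a.
      At b: □◇(¬s ∧ q) requires ◇(¬s ∧ q) at every successor {a, b, c}.
        At a: ◇(¬s ∧ q) is true.
        At b: ◇(¬s ∧ q) is true.
        At c: ◇(¬s ∧ q) is true.
      So □◇(¬s ∧ q) is true at b.
      At c: □◇(¬s ∧ q) requires ◇(¬s ∧ q) at every successor {a, c}.
        At a: ◇(¬s ∧ q) is true.
        At c: ◇(¬s ∧ q) is true.
      So □◇(¬s ∧ q) is true at c.
  So □□◇(¬s ∧ q) is true at a.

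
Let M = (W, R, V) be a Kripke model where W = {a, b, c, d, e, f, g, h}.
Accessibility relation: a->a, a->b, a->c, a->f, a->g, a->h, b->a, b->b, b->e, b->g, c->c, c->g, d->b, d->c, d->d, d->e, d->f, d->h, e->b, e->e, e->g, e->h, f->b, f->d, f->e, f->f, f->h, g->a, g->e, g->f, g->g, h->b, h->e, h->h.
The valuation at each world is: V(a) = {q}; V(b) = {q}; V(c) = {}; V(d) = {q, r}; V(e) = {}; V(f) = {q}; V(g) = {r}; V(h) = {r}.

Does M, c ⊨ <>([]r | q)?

At c: <>([]r | q) requires []r | q at some successor in {c, g}.
  At c: []r | q is false.
  At g: []r | q is false.
So <>([]r | q) is false at c.

No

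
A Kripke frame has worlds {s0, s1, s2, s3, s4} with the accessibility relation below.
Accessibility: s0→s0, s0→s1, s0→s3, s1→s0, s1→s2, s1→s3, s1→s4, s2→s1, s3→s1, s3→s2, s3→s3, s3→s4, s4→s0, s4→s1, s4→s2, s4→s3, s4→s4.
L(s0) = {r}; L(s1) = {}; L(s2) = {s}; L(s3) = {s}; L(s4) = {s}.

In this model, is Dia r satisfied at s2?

At s2: Dia r requires r at some successor in {s1}.
  At s1: r is false.
So Dia r is false at s2.

No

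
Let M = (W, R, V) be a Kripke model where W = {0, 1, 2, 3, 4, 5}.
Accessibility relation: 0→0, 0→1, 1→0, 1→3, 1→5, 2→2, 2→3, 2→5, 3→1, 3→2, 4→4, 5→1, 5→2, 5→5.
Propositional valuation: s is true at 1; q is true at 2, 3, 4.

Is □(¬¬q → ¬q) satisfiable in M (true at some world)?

Let φ = □(¬¬q → ¬q). Evaluate φ at each world:
  0 (successors {0, 1}): φ is true.
  1 (successors {0, 3, 5}): φ is false.
  2 (successors {2, 3, 5}): φ is false.
  3 (successors {1, 2}): φ is false.
  4 (successors {4}): φ is false.
  5 (successors {1, 2, 5}): φ is false.
Detail at 0 (witness):
  At 0: □(¬¬q → ¬q) requires ¬¬q → ¬q at every successor {0, 1}.
    At 0: ¬¬q → ¬q is true.
    At 1: ¬¬q → ¬q is true.
  So □(¬¬q → ¬q) is true at 0.

Yes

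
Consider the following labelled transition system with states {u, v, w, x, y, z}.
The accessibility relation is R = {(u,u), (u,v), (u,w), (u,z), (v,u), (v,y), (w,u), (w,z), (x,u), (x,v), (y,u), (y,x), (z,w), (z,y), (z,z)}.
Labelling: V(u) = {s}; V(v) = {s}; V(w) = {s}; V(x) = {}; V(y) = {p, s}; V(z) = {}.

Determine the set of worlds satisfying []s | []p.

v, x

Let φ = []s | []p. Evaluate φ at each world:
  u (successors {u, v, w, z}): φ is false.
  v (successors {u, y}): φ is true.
  w (successors {u, z}): φ is false.
  x (successors {u, v}): φ is true.
  y (successors {u, x}): φ is false.
  z (successors {w, y, z}): φ is false.
For instance, at x:
  At x: []s is true, []p is false, so []s | []p is true.
    At x: []s requires s at every successor {u, v}.
      At u: s is true.
      At v: s is true.
    So []s is true at x.
    At x: []p requires p at every successor {u, v}.
      p fails at u, so []p is false at x.
Satisfying worlds: {v, x}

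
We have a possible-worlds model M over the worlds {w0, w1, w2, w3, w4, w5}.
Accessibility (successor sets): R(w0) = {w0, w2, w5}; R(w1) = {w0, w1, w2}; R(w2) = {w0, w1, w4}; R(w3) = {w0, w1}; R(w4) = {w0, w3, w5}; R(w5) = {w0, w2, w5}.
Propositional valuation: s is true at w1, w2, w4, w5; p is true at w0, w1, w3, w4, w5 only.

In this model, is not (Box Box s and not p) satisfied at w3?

At w3: Box Box s and not p is false, so not (Box Box s and not p) is true.
  At w3: Box Box s is false, not p is false, so Box Box s and not p is false.
    At w3: Box Box s requires Box s at every successor {w0, w1}.
      Box s fails at w0, so Box Box s is false at w3.

Yes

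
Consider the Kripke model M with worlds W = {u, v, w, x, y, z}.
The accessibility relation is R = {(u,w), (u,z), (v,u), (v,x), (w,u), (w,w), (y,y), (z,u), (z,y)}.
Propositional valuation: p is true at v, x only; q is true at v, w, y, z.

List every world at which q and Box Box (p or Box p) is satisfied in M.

none

Let φ = q and Box Box (p or Box p). Evaluate φ at each world:
  u (successors {w, z}): φ is false.
  v (successors {u, x}): φ is false.
  w (successors {u, w}): φ is false.
  x (successors ∅): φ is false.
  y (successors {y}): φ is false.
  z (successors {u, y}): φ is false.
For instance, at u:
  At u: q is false, Box Box (p or Box p) is false, so q and Box Box (p or Box p) is false.
    At u: Box Box (p or Box p) requires Box (p or Box p) at every successor {w, z}.
      Box (p or Box p) fails at w, so Box Box (p or Box p) is false at u.
Satisfying worlds: none.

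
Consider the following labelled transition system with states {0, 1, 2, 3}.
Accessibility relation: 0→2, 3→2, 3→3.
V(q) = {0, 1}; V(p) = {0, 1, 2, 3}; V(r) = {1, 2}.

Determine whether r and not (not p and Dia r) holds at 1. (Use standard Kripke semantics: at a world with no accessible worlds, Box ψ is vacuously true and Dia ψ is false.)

Yes

Recall that Dia ψ holds at a world iff ψ holds at some accessible world.
At 1: r is true, not (not p and Dia r) is true, so r and not (not p and Dia r) is true.
  At 1: not p and Dia r is false, so not (not p and Dia r) is true.
    At 1: not p is false, Dia r is false, so not p and Dia r is false.
      At 1: no accessible worlds, so Dia r is false.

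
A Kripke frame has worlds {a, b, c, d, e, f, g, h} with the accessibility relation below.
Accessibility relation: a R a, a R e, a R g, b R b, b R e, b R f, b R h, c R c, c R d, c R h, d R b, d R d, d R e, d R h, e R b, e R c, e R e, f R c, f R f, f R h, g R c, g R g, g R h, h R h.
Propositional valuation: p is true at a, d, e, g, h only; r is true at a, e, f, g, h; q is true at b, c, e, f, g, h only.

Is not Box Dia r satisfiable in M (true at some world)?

Let φ = not Box Dia r. Evaluate φ at each world:
  a (successors {a, e, g}): φ is false.
  b (successors {b, e, f, h}): φ is false.
  c (successors {c, d, h}): φ is false.
  d (successors {b, d, e, h}): φ is false.
  e (successors {b, c, e}): φ is false.
  f (successors {c, f, h}): φ is false.
  g (successors {c, g, h}): φ is false.
  h (successors {h}): φ is false.
For instance, at d:
  At d: Box Dia r is true, so not Box Dia r is false.
    At d: Box Dia r requires Dia r at every successor {b, d, e, h}.
      At b: Dia r is true.
      At d: Dia r is true.
      At e: Dia r is true.
      At h: Dia r is true.
    So Box Dia r is true at d.

No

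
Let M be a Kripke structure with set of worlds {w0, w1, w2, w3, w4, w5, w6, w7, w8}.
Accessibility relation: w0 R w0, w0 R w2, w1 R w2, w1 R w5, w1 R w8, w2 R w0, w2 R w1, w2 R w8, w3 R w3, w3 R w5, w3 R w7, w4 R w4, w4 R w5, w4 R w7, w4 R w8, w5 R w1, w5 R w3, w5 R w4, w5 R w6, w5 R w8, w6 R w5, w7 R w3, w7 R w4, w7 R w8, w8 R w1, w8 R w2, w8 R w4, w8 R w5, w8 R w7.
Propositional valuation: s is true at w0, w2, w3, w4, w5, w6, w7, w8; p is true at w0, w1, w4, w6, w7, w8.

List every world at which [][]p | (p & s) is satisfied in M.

Recall that []ψ holds at a world iff ψ holds at every accessible world, and <>ψ holds iff ψ holds at some accessible world.
Let φ = [][]p | (p & s). Evaluate φ at each world:
  w0 (successors {w0, w2}): φ is true.
  w1 (successors {w2, w5, w8}): φ is false.
  w2 (successors {w0, w1, w8}): φ is false.
  w3 (successors {w3, w5, w7}): φ is false.
  w4 (successors {w4, w5, w7, w8}): φ is true.
  w5 (successors {w1, w3, w4, w6, w8}): φ is false.
  w6 (successors {w5}): φ is true.
  w7 (successors {w3, w4, w8}): φ is true.
  w8 (successors {w1, w2, w4, w5, w7}): φ is true.
For instance, at w3:
  At w3: [][]p is false, p & s is false, so [][]p | (p & s) is false.
    At w3: [][]p requires []p at every successor {w3, w5, w7}.
      []p fails at w3, so [][]p is false at w3.
Satisfying worlds: {w0, w4, w6, w7, w8}

w0, w4, w6, w7, w8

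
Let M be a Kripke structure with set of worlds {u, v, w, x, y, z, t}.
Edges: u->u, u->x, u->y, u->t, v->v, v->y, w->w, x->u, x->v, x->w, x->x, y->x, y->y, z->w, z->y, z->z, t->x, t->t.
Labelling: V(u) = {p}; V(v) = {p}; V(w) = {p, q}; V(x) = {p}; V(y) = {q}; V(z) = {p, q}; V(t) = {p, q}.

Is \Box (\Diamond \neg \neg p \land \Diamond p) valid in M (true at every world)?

Let φ = \Box (\Diamond \neg \neg p \land \Diamond p). Evaluate φ at each world:
  u (successors {u, x, y, t}): φ is true.
  v (successors {v, y}): φ is true.
  w (successors {w}): φ is true.
  x (successors {u, v, w, x}): φ is true.
  y (successors {x, y}): φ is true.
  z (successors {w, y, z}): φ is true.
  t (successors {x, t}): φ is true.
For instance, at y:
  At y: \Box (\Diamond \neg \neg p \land \Diamond p) requires \Diamond \neg \neg p \land \Diamond p at every successor {x, y}.
      At x: \Diamond \neg \neg p is true, \Diamond p is true, so \Diamond \neg \neg p \land \Diamond p is true.
      At y: \Diamond \neg \neg p is true, \Diamond p is true, so \Diamond \neg \neg p \land \Diamond p is true.
  So \Box (\Diamond \neg \neg p \land \Diamond p) is true at y.

Yes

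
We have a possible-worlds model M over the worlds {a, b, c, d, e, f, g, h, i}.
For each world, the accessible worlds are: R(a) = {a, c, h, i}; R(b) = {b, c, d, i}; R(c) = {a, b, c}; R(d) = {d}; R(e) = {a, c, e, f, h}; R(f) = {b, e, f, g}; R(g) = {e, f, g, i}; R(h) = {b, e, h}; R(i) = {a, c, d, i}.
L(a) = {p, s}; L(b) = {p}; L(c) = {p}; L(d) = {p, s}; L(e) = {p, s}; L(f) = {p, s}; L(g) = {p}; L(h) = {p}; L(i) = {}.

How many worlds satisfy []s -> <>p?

Let φ = []s -> <>p. Evaluate φ at each world:
  a (successors {a, c, h, i}): φ is true.
  b (successors {b, c, d, i}): φ is true.
  c (successors {a, b, c}): φ is true.
  d (successors {d}): φ is true.
  e (successors {a, c, e, f, h}): φ is true.
  f (successors {b, e, f, g}): φ is true.
  g (successors {e, f, g, i}): φ is true.
  h (successors {b, e, h}): φ is true.
  i (successors {a, c, d, i}): φ is true.
For instance, at f:
  At f: []s is false, <>p is true, so []s -> <>p is true.
    At f: []s requires s at every successor {b, e, f, g}.
      s fails at b, so []s is false at f.
    At f: <>p requires p at some successor in {b, e, f, g}.
      p holds at b, so <>p is true at f.
Satisfying worlds: {a, b, c, d, e, f, g, h, i}

9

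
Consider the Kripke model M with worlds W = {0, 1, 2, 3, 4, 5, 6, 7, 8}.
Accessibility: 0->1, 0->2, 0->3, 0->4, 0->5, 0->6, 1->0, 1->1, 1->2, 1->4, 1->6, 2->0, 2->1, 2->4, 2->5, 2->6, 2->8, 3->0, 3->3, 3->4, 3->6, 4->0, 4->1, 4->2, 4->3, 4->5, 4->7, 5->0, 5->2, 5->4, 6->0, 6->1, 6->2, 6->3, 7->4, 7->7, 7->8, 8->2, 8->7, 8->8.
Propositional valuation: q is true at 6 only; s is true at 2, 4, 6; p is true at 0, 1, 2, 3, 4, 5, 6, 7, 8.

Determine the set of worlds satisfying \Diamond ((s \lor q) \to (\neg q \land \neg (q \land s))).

Let φ = \Diamond ((s \lor q) \to (\neg q \land \neg (q \land s))). Evaluate φ at each world:
  0 (successors {1, 2, 3, 4, 5, 6}): φ is true.
  1 (successors {0, 1, 2, 4, 6}): φ is true.
  2 (successors {0, 1, 4, 5, 6, 8}): φ is true.
  3 (successors {0, 3, 4, 6}): φ is true.
  4 (successors {0, 1, 2, 3, 5, 7}): φ is true.
  5 (successors {0, 2, 4}): φ is true.
  6 (successors {0, 1, 2, 3}): φ is true.
  7 (successors {4, 7, 8}): φ is true.
  8 (successors {2, 7, 8}): φ is true.
For instance, at 7:
  At 7: \Diamond ((s \lor q) \to (\neg q \land \neg (q \land s))) requires (s \lor q) \to (\neg q \land \neg (q \land s)) at some successor in {4, 7, 8}.
    (s \lor q) \to (\neg q \land \neg (q \land s)) holds at 4, so \Diamond ((s \lor q) \to (\neg q \land \neg (q \land s))) is true at 7.
Satisfying worlds: {0, 1, 2, 3, 4, 5, 6, 7, 8}

0, 1, 2, 3, 4, 5, 6, 7, 8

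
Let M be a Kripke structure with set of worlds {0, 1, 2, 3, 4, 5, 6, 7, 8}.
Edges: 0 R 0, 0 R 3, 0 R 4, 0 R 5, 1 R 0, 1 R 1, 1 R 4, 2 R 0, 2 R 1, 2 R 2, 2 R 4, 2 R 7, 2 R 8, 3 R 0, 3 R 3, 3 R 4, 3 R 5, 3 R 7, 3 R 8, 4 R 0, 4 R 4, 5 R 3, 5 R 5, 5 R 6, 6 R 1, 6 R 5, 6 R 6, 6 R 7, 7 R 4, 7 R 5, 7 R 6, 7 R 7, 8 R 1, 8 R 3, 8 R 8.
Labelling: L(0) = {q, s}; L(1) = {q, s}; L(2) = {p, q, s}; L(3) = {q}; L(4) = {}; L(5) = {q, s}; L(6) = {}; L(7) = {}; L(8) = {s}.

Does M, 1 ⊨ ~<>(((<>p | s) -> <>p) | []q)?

At 1: <>(((<>p | s) -> <>p) | []q) is true, so ~<>(((<>p | s) -> <>p) | []q) is false.
  At 1: <>(((<>p | s) -> <>p) | []q) requires ((<>p | s) -> <>p) | []q at some successor in {0, 1, 4}.
    ((<>p | s) -> <>p) | []q holds at 4, so <>(((<>p | s) -> <>p) | []q) is true at 1.
      At 4: (<>p | s) -> <>p is true, []q is false, so ((<>p | s) -> <>p) | []q is true.

No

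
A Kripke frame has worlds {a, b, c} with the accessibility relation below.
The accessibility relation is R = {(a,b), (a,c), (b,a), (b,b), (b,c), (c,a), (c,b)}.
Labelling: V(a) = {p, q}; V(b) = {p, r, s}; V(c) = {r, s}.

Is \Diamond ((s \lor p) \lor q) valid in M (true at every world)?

Yes

Let φ = \Diamond ((s \lor p) \lor q). Evaluate φ at each world:
  a (successors {b, c}): φ is true.
  b (successors {a, b, c}): φ is true.
  c (successors {a, b}): φ is true.
For instance, at b:
  At b: \Diamond ((s \lor p) \lor q) requires (s \lor p) \lor q at some successor in {a, b, c}.
    (s \lor p) \lor q holds at a, so \Diamond ((s \lor p) \lor q) is true at b.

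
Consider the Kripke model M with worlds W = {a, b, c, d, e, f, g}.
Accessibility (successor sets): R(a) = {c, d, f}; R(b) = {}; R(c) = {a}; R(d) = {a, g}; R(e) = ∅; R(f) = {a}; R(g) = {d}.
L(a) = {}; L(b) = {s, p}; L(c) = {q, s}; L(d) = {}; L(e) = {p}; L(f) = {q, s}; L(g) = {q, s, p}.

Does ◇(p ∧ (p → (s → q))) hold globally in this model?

Let φ = ◇(p ∧ (p → (s → q))). Evaluate φ at each world:
  a (successors {c, d, f}): φ is false.
  b (successors ∅): φ is false.
  c (successors {a}): φ is false.
  d (successors {a, g}): φ is true.
  e (successors ∅): φ is false.
  f (successors {a}): φ is false.
  g (successors {d}): φ is false.
Detail at a (counterexample):
  At a: ◇(p ∧ (p → (s → q))) requires p ∧ (p → (s → q)) at some successor in {c, d, f}.
    At c: p ∧ (p → (s → q)) is false.
    At d: p ∧ (p → (s → q)) is false.
    At f: p ∧ (p → (s → q)) is false.
  So ◇(p ∧ (p → (s → q))) is false at a.

No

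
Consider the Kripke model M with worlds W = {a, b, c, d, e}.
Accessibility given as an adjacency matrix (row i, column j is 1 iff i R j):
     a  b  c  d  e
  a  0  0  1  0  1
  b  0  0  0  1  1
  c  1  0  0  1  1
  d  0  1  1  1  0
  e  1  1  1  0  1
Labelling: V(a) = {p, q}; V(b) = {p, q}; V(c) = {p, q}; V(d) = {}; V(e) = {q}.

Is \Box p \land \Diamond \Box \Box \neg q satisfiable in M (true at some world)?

Let φ = \Box p \land \Diamond \Box \Box \neg q. Evaluate φ at each world:
  a (successors {c, e}): φ is false.
  b (successors {d, e}): φ is false.
  c (successors {a, d, e}): φ is false.
  d (successors {b, c, d}): φ is false.
  e (successors {a, b, c, e}): φ is false.
For instance, at a:
  At a: \Box p is false, \Diamond \Box \Box \neg q is false, so \Box p \land \Diamond \Box \Box \neg q is false.
    At a: \Box p requires p at every successor {c, e}.
      p fails at e, so \Box p is false at a.
    At a: \Diamond \Box \Box \neg q requires \Box \Box \neg q at some successor in {c, e}.
      At c: \Box \Box \neg q is false.
      At e: \Box \Box \neg q is false.
    So \Diamond \Box \Box \neg q is false at a.

No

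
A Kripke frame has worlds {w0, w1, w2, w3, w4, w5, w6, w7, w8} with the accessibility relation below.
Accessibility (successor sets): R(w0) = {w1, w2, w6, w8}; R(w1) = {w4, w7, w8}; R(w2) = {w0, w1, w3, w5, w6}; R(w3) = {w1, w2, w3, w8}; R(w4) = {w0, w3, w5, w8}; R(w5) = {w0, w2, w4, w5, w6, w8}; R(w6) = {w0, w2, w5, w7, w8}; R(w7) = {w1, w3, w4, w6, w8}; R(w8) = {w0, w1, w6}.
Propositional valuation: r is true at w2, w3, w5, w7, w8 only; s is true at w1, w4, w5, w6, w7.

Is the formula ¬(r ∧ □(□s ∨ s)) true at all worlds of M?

Let φ = ¬(r ∧ □(□s ∨ s)). Evaluate φ at each world:
  w0 (successors {w1, w2, w6, w8}): φ is true.
  w1 (successors {w4, w7, w8}): φ is true.
  w2 (successors {w0, w1, w3, w5, w6}): φ is true.
  w3 (successors {w1, w2, w3, w8}): φ is true.
  w4 (successors {w0, w3, w5, w8}): φ is true.
  w5 (successors {w0, w2, w4, w5, w6, w8}): φ is true.
  w6 (successors {w0, w2, w5, w7, w8}): φ is true.
  w7 (successors {w1, w3, w4, w6, w8}): φ is true.
  w8 (successors {w0, w1, w6}): φ is true.
For instance, at w2:
  At w2: r ∧ □(□s ∨ s) is false, so ¬(r ∧ □(□s ∨ s)) is true.
    At w2: r is true, □(□s ∨ s) is false, so r ∧ □(□s ∨ s) is false.
      At w2: □(□s ∨ s) requires □s ∨ s at every successor {w0, w1, w3, w5, w6}.
        □s ∨ s fails at w0, so □(□s ∨ s) is false at w2.

Yes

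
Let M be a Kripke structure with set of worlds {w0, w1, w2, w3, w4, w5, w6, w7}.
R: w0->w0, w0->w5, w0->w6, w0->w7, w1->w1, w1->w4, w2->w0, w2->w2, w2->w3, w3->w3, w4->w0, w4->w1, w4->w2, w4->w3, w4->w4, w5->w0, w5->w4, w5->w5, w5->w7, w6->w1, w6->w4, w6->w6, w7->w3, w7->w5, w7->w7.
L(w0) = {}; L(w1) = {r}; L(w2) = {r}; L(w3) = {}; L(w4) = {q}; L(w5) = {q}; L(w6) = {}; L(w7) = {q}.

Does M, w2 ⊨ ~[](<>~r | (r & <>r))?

No

At w2: [](<>~r | (r & <>r)) is true, so ~[](<>~r | (r & <>r)) is false.
  At w2: [](<>~r | (r & <>r)) requires <>~r | (r & <>r) at every successor {w0, w2, w3}.
      At w0: <>~r is true, r & <>r is false, so <>~r | (r & <>r) is true.
      At w2: <>~r is true, r & <>r is true, so <>~r | (r & <>r) is true.
      At w3: <>~r is true, r & <>r is false, so <>~r | (r & <>r) is true.
  So [](<>~r | (r & <>r)) is true at w2.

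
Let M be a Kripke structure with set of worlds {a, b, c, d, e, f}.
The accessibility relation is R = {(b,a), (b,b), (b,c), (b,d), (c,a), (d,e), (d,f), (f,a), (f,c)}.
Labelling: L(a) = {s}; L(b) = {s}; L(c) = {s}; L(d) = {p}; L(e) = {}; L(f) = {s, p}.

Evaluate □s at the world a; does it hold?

Recall that □ψ holds at a world iff ψ holds at every accessible world, and ◇ψ holds iff ψ holds at some accessible world.
At a: no accessible worlds, so □s holds vacuously.

Yes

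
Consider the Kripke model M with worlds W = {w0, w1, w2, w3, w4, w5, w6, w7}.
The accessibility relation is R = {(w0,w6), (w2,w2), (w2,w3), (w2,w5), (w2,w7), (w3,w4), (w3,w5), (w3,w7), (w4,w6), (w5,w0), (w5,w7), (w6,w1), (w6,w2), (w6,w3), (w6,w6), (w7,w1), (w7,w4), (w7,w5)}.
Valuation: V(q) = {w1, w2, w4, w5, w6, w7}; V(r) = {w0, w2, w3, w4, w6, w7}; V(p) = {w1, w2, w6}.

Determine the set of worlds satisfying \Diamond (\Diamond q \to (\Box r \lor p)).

w0, w2, w3, w4, w5, w6, w7

Let φ = \Diamond (\Diamond q \to (\Box r \lor p)). Evaluate φ at each world:
  w0 (successors {w6}): φ is true.
  w1 (successors ∅): φ is false.
  w2 (successors {w2, w3, w5, w7}): φ is true.
  w3 (successors {w4, w5, w7}): φ is true.
  w4 (successors {w6}): φ is true.
  w5 (successors {w0, w7}): φ is true.
  w6 (successors {w1, w2, w3, w6}): φ is true.
  w7 (successors {w1, w4, w5}): φ is true.
For instance, at w2:
  At w2: \Diamond (\Diamond q \to (\Box r \lor p)) requires \Diamond q \to (\Box r \lor p) at some successor in {w2, w3, w5, w7}.
    \Diamond q \to (\Box r \lor p) holds at w2, so \Diamond (\Diamond q \to (\Box r \lor p)) is true at w2.
      At w2: \Diamond q is true, \Box r \lor p is true, so \Diamond q \to (\Box r \lor p) is true.
Satisfying worlds: {w0, w2, w3, w4, w5, w6, w7}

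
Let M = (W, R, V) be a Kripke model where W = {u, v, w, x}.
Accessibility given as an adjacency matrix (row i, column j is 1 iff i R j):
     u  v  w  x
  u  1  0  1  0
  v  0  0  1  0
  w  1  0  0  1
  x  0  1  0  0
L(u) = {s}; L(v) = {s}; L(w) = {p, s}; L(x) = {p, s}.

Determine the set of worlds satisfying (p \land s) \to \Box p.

u, v

Let φ = (p \land s) \to \Box p. Evaluate φ at each world:
  u (successors {u, w}): φ is true.
  v (successors {w}): φ is true.
  w (successors {u, x}): φ is false.
  x (successors {v}): φ is false.
For instance, at v:
  At v: p \land s is false, \Box p is true, so (p \land s) \to \Box p is true.
    At v: \Box p requires p at every successor {w}.
      At w: p is true.
    So \Box p is true at v.
Satisfying worlds: {u, v}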